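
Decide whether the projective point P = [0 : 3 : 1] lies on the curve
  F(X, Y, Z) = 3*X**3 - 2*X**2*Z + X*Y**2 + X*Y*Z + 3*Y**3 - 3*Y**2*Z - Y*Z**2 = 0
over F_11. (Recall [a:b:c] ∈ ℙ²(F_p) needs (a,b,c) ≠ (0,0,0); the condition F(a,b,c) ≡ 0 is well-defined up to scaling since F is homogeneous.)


F(0,3,1) ≡ 7 (mod 11); P is NOT on the curve.

Evaluate F(0, 3, 1) term-by-term (mod 11).
  3*X**3 ↦ 3·0·1·1 = 0
  -2*X**2*Z ↦ -2·0·1·1 = 0
  X*Y**2 ↦ 1·0·9·1 = 0
  X*Y*Z ↦ 1·0·3·1 = 0
  3*Y**3 ↦ 3·1·27·1 = 81
  -3*Y**2*Z ↦ -3·1·9·1 = -27
  -Y*Z**2 ↦ -1·1·3·1 = -3
Sum: F(0, 3, 1) = (0) + (0) + (0) + (0) + (81) + (-27) + (-3) = 51.
Reducing mod 11: 51 ≡ 7 (mod 11).
Since F(a, b, c) ≡ 7 ≠ 0 (mod 11), P does NOT lie on the curve.


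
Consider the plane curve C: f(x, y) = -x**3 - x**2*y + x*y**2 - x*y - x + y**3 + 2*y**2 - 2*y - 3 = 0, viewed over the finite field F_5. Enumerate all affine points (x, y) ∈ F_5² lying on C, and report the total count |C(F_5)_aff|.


Affine F_5-points: {(0, 4), (1, 0), (1, 1), (2, 2), (3, 4)}; count = 5.

For each of the 25 pairs (x, y) ∈ F_5², evaluate f(x, y) mod 5. Record the zeros.
  x = 0: [0↦2, 1↦3, 2↦4, 3↦1, 4↦0]  zeros at y ∈ {4}
  x = 1: [0↦0, 1↦0, 2↦2, 3↦2, 4↦1]  zeros at y ∈ {0, 1}
  x = 2: [0↦2, 1↦4, 2↦0, 3↦1, 4↦3]  zeros at y ∈ {2}
  x = 3: [0↦2, 1↦4, 2↦2, 3↦2, 4↦0]  zeros at y ∈ {4}
  x = 4: [0↦4, 1↦4, 2↦2, 3↦4, 4↦1]  zeros at y ∈ ∅
Collecting zeros: affine points = {(0, 4), (1, 0), (1, 1), (2, 2), (3, 4)}.
Total count |C(F_5)_aff| = 5.


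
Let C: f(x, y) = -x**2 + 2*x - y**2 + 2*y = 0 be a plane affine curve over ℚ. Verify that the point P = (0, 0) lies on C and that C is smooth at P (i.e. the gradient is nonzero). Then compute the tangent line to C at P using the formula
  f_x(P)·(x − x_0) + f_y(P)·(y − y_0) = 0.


Tangent line at P: 2*x + 2*y = 0.

Step 1: f(0, 0) = 0, so P lies on C.
Step 2: partial derivatives
  f_x(x, y) = 2 - 2*x, f_y(x, y) = 2 - 2*y.
  f_x(P) = 2, f_y(P) = 2 (gradient nonzero, so P is smooth).
Step 3: tangent line at P: 2·(x − 0) + 2·(y − 0) = 0.
Expanding: 2*x + 2*y = 0.


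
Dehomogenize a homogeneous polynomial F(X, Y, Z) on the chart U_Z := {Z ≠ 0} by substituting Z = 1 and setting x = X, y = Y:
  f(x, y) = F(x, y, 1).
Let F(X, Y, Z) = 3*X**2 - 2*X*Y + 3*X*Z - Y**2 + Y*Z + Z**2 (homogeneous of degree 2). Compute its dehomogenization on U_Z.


f(x, y) = 3*x**2 - 2*x*y + 3*x - y**2 + y + 1

On U_Z we set Z = 1. Each monomial c·X^i·Y^j·Z^k in F becomes c·x^i·y^j·1^k = c·x^i·y^j.
Substituting Z = 1: F(X, Y, 1) = 3*x**2 - 2*x*y + 3*x - y**2 + y + 1.
Note: deg(f) ≤ deg(F) = 2; strict inequality happens when F is divisible by Z (lost terms).


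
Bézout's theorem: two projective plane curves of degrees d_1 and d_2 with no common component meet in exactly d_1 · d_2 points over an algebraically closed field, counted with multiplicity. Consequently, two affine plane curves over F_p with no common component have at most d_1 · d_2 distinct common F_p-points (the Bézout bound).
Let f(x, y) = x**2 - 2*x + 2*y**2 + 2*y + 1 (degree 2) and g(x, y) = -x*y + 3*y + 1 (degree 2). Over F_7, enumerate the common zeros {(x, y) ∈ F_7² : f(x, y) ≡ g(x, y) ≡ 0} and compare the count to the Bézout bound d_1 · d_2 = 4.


Common zeros: {(5, 4)}; count = 1; Bézout bound = 4.

deg(f) = 2, deg(g) = 2, so Bézout bound = 4.
Scan x ∈ F_7. For each x, list the y ∈ F_7 with f(x, y) ≡ 0 and those with g(x, y) ≡ 0 (mod 7); the common zeros in that column are the intersection.
  x = 0: f ≡ 0 at y ∈ ∅; g ≡ 0 at y ∈ {2}; common: ∅.
  x = 1: f ≡ 0 at y ∈ {0, 6}; g ≡ 0 at y ∈ {3}; common: ∅.
  x = 2: f ≡ 0 at y ∈ ∅; g ≡ 0 at y ∈ {6}; common: ∅.
  x = 3: f ≡ 0 at y ∈ {3}; g ≡ 0 at y ∈ ∅; common: ∅.
  x = 4: f ≡ 0 at y ∈ {2, 4}; g ≡ 0 at y ∈ {1}; common: ∅.
  x = 5: f ≡ 0 at y ∈ {2, 4}; g ≡ 0 at y ∈ {4}; common: {4}.
  x = 6: f ≡ 0 at y ∈ {3}; g ≡ 0 at y ∈ {5}; common: ∅.
Collecting: common zeros = {(5, 4)}, so the count is 1.
Comparison with the Bézout bound: 1 ≤ 4 = deg(f)·deg(g), as expected for curves with no common component (the affine F_7-count falls short of the bound because intersections may lie at infinity, over extension fields, or carry multiplicity).


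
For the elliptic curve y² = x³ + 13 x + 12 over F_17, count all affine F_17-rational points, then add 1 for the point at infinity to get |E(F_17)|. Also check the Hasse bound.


Affine points = {(1, 3), (1, 14), (4, 3), (4, 14), (5, 7), (5, 10), (6, 0), (7, 2), (7, 15), (8, 4), (8, 13), (9, 5), (9, 12), (12, 3), (12, 14), (13, 7), (13, 10), (16, 7), (16, 10)}; affine count = 19; |E(F_17)| = 20.

Discriminant check: Δ ∝ 4a³ + 27b² = 4·13³ + 27·12² = 4·2197 + 27·144 ≡ 11 (mod 17). Nonzero ⇒ E is nonsingular.
For each x ∈ F_17, compute rhs = x³ + 13·x + 12 mod 17, then count y ∈ F_17 with y² ≡ rhs.
  x = 0: rhs = 12, matching y values: none (0 points).
  x = 1: rhs = 9, matching y values: 3, 14 (2 points).
  x = 2: rhs = 12, matching y values: none (0 points).
  x = 3: rhs = 10, matching y values: none (0 points).
  x = 4: rhs = 9, matching y values: 3, 14 (2 points).
  x = 5: rhs = 15, matching y values: 7, 10 (2 points).
  x = 6: rhs = 0, matching y values: 0 (1 points).
  x = 7: rhs = 4, matching y values: 2, 15 (2 points).
  x = 8: rhs = 16, matching y values: 4, 13 (2 points).
  x = 9: rhs = 8, matching y values: 5, 12 (2 points).
  x = 10: rhs = 3, matching y values: none (0 points).
  x = 11: rhs = 7, matching y values: none (0 points).
  x = 12: rhs = 9, matching y values: 3, 14 (2 points).
  x = 13: rhs = 15, matching y values: 7, 10 (2 points).
  x = 14: rhs = 14, matching y values: none (0 points).
  x = 15: rhs = 12, matching y values: none (0 points).
  x = 16: rhs = 15, matching y values: 7, 10 (2 points).
Total affine count: 19.
Full point count |E(F_17)| = 19 + 1 = 20.
Hasse bound: |20 − (17+1)| = |2| = 2 ≤ 2√17 ≈ 8.2462 ✓.


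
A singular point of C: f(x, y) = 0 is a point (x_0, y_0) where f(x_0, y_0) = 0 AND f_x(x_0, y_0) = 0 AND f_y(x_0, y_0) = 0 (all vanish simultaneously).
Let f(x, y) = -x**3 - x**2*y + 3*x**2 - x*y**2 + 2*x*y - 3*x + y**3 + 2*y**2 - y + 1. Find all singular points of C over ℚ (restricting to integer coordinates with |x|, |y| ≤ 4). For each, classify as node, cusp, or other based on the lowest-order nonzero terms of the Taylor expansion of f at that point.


Singular points: {(1, 0)}; classification: cusp.

Compute partial derivatives:
  f_x = -3*x**2 - 2*x*y + 6*x - y**2 + 2*y - 3.
  f_y = -x**2 - 2*x*y + 2*x + 3*y**2 + 4*y - 1.
Scan x_0 ∈ {−4, ..., 4}. For each x_0, f_y(x_0, y) is a polynomial in y; find its integer roots y ∈ {−4, ..., 4}, then test f_x and f at those candidates.
  x = -4: f_y(-4, y) = 3*y**2 + 12*y - 25; no integer root y with |y| ≤ 4.
  x = -3: f_y(-3, y) = 3*y**2 + 10*y - 16; no integer root y with |y| ≤ 4.
  x = -2: f_y(-2, y) = 3*y**2 + 8*y - 9; no integer root y with |y| ≤ 4.
  x = -1: f_y(-1, y) = 3*y**2 + 6*y - 4; no integer root y with |y| ≤ 4.
  x = 0: f_y(0, y) = 3*y**2 + 4*y - 1; no integer root y with |y| ≤ 4.
  x = 1: f_y(1, y) = 3*y**2 + 2*y; vanishes at y ∈ {0}. (1, 0): f_x = 0, f = 0 — SINGULAR.
  x = 2: f_y(2, y) = 3*y**2 - 1; no integer root y with |y| ≤ 4.
  x = 3: f_y(3, y) = 3*y**2 - 2*y - 4; no integer root y with |y| ≤ 4.
  x = 4: f_y(4, y) = 3*y**2 - 4*y - 9; no integer root y with |y| ≤ 4.
Only singular point on the grid: (1, 0).
Classify: substitute x = 1 + u, y = 0 + v and expand: f = -u**3 - u**2*v - u*v**2 + v**3 + v**2.
No constant or linear terms (consistent with a singular point). Quadratic part: v**2. Cubic part: -u**3 - u**2*v - u*v**2 + v**3.
The quadratic part v**2 is a perfect square, so there is a single (double) tangent line v = 0, i.e. y = 0. Restricting the cubic part to that line (v = 0) leaves -u**3 ≠ 0, so f is not divisible by v and the branch is v² ≈ u**3 to lowest order — this is a cusp.
Classification: cusp.


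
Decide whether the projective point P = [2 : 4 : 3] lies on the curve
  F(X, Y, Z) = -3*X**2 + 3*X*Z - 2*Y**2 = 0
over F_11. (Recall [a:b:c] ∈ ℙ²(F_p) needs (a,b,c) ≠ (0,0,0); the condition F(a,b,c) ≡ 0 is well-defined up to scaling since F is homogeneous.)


F(2,4,3) ≡ 7 (mod 11); P is NOT on the curve.

Evaluate F(2, 4, 3) term-by-term (mod 11).
  -3*X**2 ↦ -3·4·1·1 = -12
  3*X*Z ↦ 3·2·1·3 = 18
  -2*Y**2 ↦ -2·1·16·1 = -32
Sum: F(2, 4, 3) = (-12) + (18) + (-32) = -26.
Reducing mod 11: -26 ≡ 7 (mod 11).
Since F(a, b, c) ≡ 7 ≠ 0 (mod 11), P does NOT lie on the curve.


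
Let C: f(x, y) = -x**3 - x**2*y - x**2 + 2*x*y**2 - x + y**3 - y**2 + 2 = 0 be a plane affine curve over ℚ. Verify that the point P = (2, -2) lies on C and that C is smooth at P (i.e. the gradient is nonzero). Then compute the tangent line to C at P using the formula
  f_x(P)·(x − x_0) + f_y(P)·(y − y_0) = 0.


Tangent line at P: -x - 4*y - 6 = 0.

Step 1: f(2, -2) = 0, so P lies on C.
Step 2: partial derivatives
  f_x(x, y) = -3*x**2 - 2*x*y - 2*x + 2*y**2 - 1, f_y(x, y) = -x**2 + 4*x*y + 3*y**2 - 2*y.
  f_x(P) = -1, f_y(P) = -4 (gradient nonzero, so P is smooth).
Step 3: tangent line at P: -1·(x − 2) + -4·(y − -2) = 0.
Expanding: -x - 4*y - 6 = 0.


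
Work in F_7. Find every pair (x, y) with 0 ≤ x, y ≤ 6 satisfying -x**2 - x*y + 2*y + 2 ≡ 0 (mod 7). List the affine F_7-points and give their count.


Affine F_7-points: {(0, 6), (1, 6), (3, 0), (4, 0), (5, 4), (6, 2)}; count = 6.

For each of the 49 pairs (x, y) ∈ F_7², evaluate f(x, y) mod 7. Record the zeros.
  x = 0: [0↦2, 1↦4, 2↦6, 3↦1, 4↦3, 5↦5, 6↦0]  zeros at y ∈ {6}
  x = 1: [0↦1, 1↦2, 2↦3, 3↦4, 4↦5, 5↦6, 6↦0]  zeros at y ∈ {6}
  x = 2: [0↦5, 1↦5, 2↦5, 3↦5, 4↦5, 5↦5, 6↦5]  zeros at y ∈ ∅
  x = 3: [0↦0, 1↦6, 2↦5, 3↦4, 4↦3, 5↦2, 6↦1]  zeros at y ∈ {0}
  x = 4: [0↦0, 1↦5, 2↦3, 3↦1, 4↦6, 5↦4, 6↦2]  zeros at y ∈ {0}
  x = 5: [0↦5, 1↦2, 2↦6, 3↦3, 4↦0, 5↦4, 6↦1]  zeros at y ∈ {4}
  x = 6: [0↦1, 1↦4, 2↦0, 3↦3, 4↦6, 5↦2, 6↦5]  zeros at y ∈ {2}
Collecting zeros: affine points = {(0, 6), (1, 6), (3, 0), (4, 0), (5, 4), (6, 2)}.
Total count |C(F_7)_aff| = 6.


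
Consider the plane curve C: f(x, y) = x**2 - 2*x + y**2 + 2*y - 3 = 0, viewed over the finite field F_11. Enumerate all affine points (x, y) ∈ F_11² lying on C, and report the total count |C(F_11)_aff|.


Affine F_11-points: {(0, 1), (0, 8), (1, 3), (1, 6), (2, 1), (2, 8), (3, 0), (3, 9), (5, 10), (8, 10), (10, 0), (10, 9)}; count = 12.

For each of the 121 pairs (x, y) ∈ F_11², evaluate f(x, y) mod 11. Record the zeros.
  x = 0: [0↦8, 1↦0, 2↦5, 3↦1, 4↦10, 5↦10, 6↦1, 7↦5, 8↦0, 9↦8, 10↦7]  zeros at y ∈ {1, 8}
  x = 1: [0↦7, 1↦10, 2↦4, 3↦0, 4↦9, 5↦9, 6↦0, 7↦4, 8↦10, 9↦7, 10↦6]  zeros at y ∈ {3, 6}
  x = 2: [0↦8, 1↦0, 2↦5, 3↦1, 4↦10, 5↦10, 6↦1, 7↦5, 8↦0, 9↦8, 10↦7]  zeros at y ∈ {1, 8}
  x = 3: [0↦0, 1↦3, 2↦8, 3↦4, 4↦2, 5↦2, 6↦4, 7↦8, 8↦3, 9↦0, 10↦10]  zeros at y ∈ {0, 9}
  x = 4: [0↦5, 1↦8, 2↦2, 3↦9, 4↦7, 5↦7, 6↦9, 7↦2, 8↦8, 9↦5, 10↦4]  zeros at y ∈ ∅
  x = 5: [0↦1, 1↦4, 2↦9, 3↦5, 4↦3, 5↦3, 6↦5, 7↦9, 8↦4, 9↦1, 10↦0]  zeros at y ∈ {10}
  x = 6: [0↦10, 1↦2, 2↦7, 3↦3, 4↦1, 5↦1, 6↦3, 7↦7, 8↦2, 9↦10, 10↦9]  zeros at y ∈ ∅
  x = 7: [0↦10, 1↦2, 2↦7, 3↦3, 4↦1, 5↦1, 6↦3, 7↦7, 8↦2, 9↦10, 10↦9]  zeros at y ∈ ∅
  x = 8: [0↦1, 1↦4, 2↦9, 3↦5, 4↦3, 5↦3, 6↦5, 7↦9, 8↦4, 9↦1, 10↦0]  zeros at y ∈ {10}
  x = 9: [0↦5, 1↦8, 2↦2, 3↦9, 4↦7, 5↦7, 6↦9, 7↦2, 8↦8, 9↦5, 10↦4]  zeros at y ∈ ∅
  x = 10: [0↦0, 1↦3, 2↦8, 3↦4, 4↦2, 5↦2, 6↦4, 7↦8, 8↦3, 9↦0, 10↦10]  zeros at y ∈ {0, 9}
Collecting zeros: affine points = {(0, 1), (0, 8), (1, 3), (1, 6), (2, 1), (2, 8), (3, 0), (3, 9), (5, 10), (8, 10), (10, 0), (10, 9)}.
Total count |C(F_11)_aff| = 12.


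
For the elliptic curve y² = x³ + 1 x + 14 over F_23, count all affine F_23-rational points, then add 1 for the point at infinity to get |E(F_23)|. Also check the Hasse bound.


Affine points = {(1, 4), (1, 19), (2, 1), (2, 22), (4, 6), (4, 17), (5, 11), (5, 12), (6, 11), (6, 12), (9, 4), (9, 19), (10, 9), (10, 14), (12, 11), (12, 12), (13, 4), (13, 19), (14, 9), (14, 14), (15, 0), (16, 3), (16, 20), (21, 2), (21, 21), (22, 9), (22, 14)}; affine count = 27; |E(F_23)| = 28.

Discriminant check: Δ ∝ 4a³ + 27b² = 4·1³ + 27·14² = 4·1 + 27·196 ≡ 6 (mod 23). Nonzero ⇒ E is nonsingular.
For each x ∈ F_23, compute rhs = x³ + 1·x + 14 mod 23, then count y ∈ F_23 with y² ≡ rhs.
  x = 0: rhs = 14, matching y values: none (0 points).
  x = 1: rhs = 16, matching y values: 4, 19 (2 points).
  x = 2: rhs = 1, matching y values: 1, 22 (2 points).
  x = 3: rhs = 21, matching y values: none (0 points).
  x = 4: rhs = 13, matching y values: 6, 17 (2 points).
  x = 5: rhs = 6, matching y values: 11, 12 (2 points).
  x = 6: rhs = 6, matching y values: 11, 12 (2 points).
  x = 7: rhs = 19, matching y values: none (0 points).
  x = 8: rhs = 5, matching y values: none (0 points).
  x = 9: rhs = 16, matching y values: 4, 19 (2 points).
  x = 10: rhs = 12, matching y values: 9, 14 (2 points).
  x = 11: rhs = 22, matching y values: none (0 points).
  x = 12: rhs = 6, matching y values: 11, 12 (2 points).
  x = 13: rhs = 16, matching y values: 4, 19 (2 points).
  x = 14: rhs = 12, matching y values: 9, 14 (2 points).
  x = 15: rhs = 0, matching y values: 0 (1 points).
  x = 16: rhs = 9, matching y values: 3, 20 (2 points).
  x = 17: rhs = 22, matching y values: none (0 points).
  x = 18: rhs = 22, matching y values: none (0 points).
  x = 19: rhs = 15, matching y values: none (0 points).
  x = 20: rhs = 7, matching y values: none (0 points).
  x = 21: rhs = 4, matching y values: 2, 21 (2 points).
  x = 22: rhs = 12, matching y values: 9, 14 (2 points).
Total affine count: 27.
Full point count |E(F_23)| = 27 + 1 = 28.
Hasse bound: |28 − (23+1)| = |4| = 4 ≤ 2√23 ≈ 9.5917 ✓.


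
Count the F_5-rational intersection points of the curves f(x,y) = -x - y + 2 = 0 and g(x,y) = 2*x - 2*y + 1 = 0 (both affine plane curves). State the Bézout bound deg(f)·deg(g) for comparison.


Common zeros: {(2, 0)}; count = 1; Bézout bound = 1.

deg(f) = 1, deg(g) = 1, so Bézout bound = 1.
Scan x ∈ F_5. For each x, list the y ∈ F_5 with f(x, y) ≡ 0 and those with g(x, y) ≡ 0 (mod 5); the common zeros in that column are the intersection.
  x = 0: f ≡ 0 at y ∈ {2}; g ≡ 0 at y ∈ {3}; common: ∅.
  x = 1: f ≡ 0 at y ∈ {1}; g ≡ 0 at y ∈ {4}; common: ∅.
  x = 2: f ≡ 0 at y ∈ {0}; g ≡ 0 at y ∈ {0}; common: {0}.
  x = 3: f ≡ 0 at y ∈ {4}; g ≡ 0 at y ∈ {1}; common: ∅.
  x = 4: f ≡ 0 at y ∈ {3}; g ≡ 0 at y ∈ {2}; common: ∅.
Collecting: common zeros = {(2, 0)}, so the count is 1.
Comparison with the Bézout bound: 1 ≤ 1 = deg(f)·deg(g), as expected for curves with no common component (the bound is attained).


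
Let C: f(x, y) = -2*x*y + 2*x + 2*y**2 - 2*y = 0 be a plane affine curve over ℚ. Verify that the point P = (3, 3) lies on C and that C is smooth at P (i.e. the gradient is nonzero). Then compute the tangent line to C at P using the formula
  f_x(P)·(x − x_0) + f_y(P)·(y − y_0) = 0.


Tangent line at P: -4*x + 4*y = 0.

Step 1: f(3, 3) = 0, so P lies on C.
Step 2: partial derivatives
  f_x(x, y) = 2 - 2*y, f_y(x, y) = -2*x + 4*y - 2.
  f_x(P) = -4, f_y(P) = 4 (gradient nonzero, so P is smooth).
Step 3: tangent line at P: -4·(x − 3) + 4·(y − 3) = 0.
Expanding: -4*x + 4*y = 0.


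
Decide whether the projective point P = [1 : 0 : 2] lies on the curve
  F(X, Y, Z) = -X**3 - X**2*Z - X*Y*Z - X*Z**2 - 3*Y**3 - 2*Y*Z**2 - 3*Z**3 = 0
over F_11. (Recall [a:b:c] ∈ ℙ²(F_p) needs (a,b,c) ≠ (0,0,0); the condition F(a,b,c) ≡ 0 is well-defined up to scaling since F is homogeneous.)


F(1,0,2) ≡ 2 (mod 11); P is NOT on the curve.

Evaluate F(1, 0, 2) term-by-term (mod 11).
  -X**3 ↦ -1·1·1·1 = -1
  -X**2*Z ↦ -1·1·1·2 = -2
  -X*Y*Z ↦ -1·1·0·2 = 0
  -X*Z**2 ↦ -1·1·1·4 = -4
  -3*Y**3 ↦ -3·1·0·1 = 0
  -2*Y*Z**2 ↦ -2·1·0·4 = 0
  -3*Z**3 ↦ -3·1·1·8 = -24
Sum: F(1, 0, 2) = (-1) + (-2) + (0) + (-4) + (0) + (0) + (-24) = -31.
Reducing mod 11: -31 ≡ 2 (mod 11).
Since F(a, b, c) ≡ 2 ≠ 0 (mod 11), P does NOT lie on the curve.


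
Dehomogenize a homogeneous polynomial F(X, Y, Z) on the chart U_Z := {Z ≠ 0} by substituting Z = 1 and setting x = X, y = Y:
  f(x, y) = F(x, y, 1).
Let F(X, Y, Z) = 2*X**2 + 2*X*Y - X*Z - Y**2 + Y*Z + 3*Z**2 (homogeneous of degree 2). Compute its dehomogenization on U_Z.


f(x, y) = 2*x**2 + 2*x*y - x - y**2 + y + 3

On U_Z we set Z = 1. Each monomial c·X^i·Y^j·Z^k in F becomes c·x^i·y^j·1^k = c·x^i·y^j.
Substituting Z = 1: F(X, Y, 1) = 2*x**2 + 2*x*y - x - y**2 + y + 3.
Note: deg(f) ≤ deg(F) = 2; strict inequality happens when F is divisible by Z (lost terms).


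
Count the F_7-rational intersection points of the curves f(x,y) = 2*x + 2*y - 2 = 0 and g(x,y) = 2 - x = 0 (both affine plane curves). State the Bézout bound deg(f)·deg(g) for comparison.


Common zeros: {(2, 6)}; count = 1; Bézout bound = 1.

deg(f) = 1, deg(g) = 1, so Bézout bound = 1.
Scan x ∈ F_7. For each x, list the y ∈ F_7 with f(x, y) ≡ 0 and those with g(x, y) ≡ 0 (mod 7); the common zeros in that column are the intersection.
  x = 0: f ≡ 0 at y ∈ {1}; g ≡ 0 at y ∈ ∅; common: ∅.
  x = 1: f ≡ 0 at y ∈ {0}; g ≡ 0 at y ∈ ∅; common: ∅.
  x = 2: f ≡ 0 at y ∈ {6}; g ≡ 0 at y ∈ {0, 1, 2, 3, 4, 5, 6}; common: {6}.
  x = 3: f ≡ 0 at y ∈ {5}; g ≡ 0 at y ∈ ∅; common: ∅.
  x = 4: f ≡ 0 at y ∈ {4}; g ≡ 0 at y ∈ ∅; common: ∅.
  x = 5: f ≡ 0 at y ∈ {3}; g ≡ 0 at y ∈ ∅; common: ∅.
  x = 6: f ≡ 0 at y ∈ {2}; g ≡ 0 at y ∈ ∅; common: ∅.
Collecting: common zeros = {(2, 6)}, so the count is 1.
Comparison with the Bézout bound: 1 ≤ 1 = deg(f)·deg(g), as expected for curves with no common component (the bound is attained).


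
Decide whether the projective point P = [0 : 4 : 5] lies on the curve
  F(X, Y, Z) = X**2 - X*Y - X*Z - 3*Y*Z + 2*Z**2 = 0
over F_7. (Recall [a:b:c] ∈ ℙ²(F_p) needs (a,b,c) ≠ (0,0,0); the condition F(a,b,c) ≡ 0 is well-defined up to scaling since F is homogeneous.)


F(0,4,5) ≡ 4 (mod 7); P is NOT on the curve.

Evaluate F(0, 4, 5) term-by-term (mod 7).
  X**2 ↦ 1·0·1·1 = 0
  -X*Y ↦ -1·0·4·1 = 0
  -X*Z ↦ -1·0·1·5 = 0
  -3*Y*Z ↦ -3·1·4·5 = -60
  2*Z**2 ↦ 2·1·1·25 = 50
Sum: F(0, 4, 5) = (0) + (0) + (0) + (-60) + (50) = -10.
Reducing mod 7: -10 ≡ 4 (mod 7).
Since F(a, b, c) ≡ 4 ≠ 0 (mod 7), P does NOT lie on the curve.


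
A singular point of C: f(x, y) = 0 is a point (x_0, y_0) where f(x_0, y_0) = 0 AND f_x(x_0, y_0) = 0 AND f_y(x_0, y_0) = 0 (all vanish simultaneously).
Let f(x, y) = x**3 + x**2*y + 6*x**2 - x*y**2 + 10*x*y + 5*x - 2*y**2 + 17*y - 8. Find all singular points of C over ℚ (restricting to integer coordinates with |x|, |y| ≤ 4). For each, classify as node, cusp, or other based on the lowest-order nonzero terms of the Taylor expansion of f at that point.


Singular points: {(-3, 2)}; classification: node.

Compute partial derivatives:
  f_x = 3*x**2 + 2*x*y + 12*x - y**2 + 10*y + 5.
  f_y = x**2 - 2*x*y + 10*x - 4*y + 17.
Scan x_0 ∈ {−4, ..., 4}. For each x_0, f_y(x_0, y) is a polynomial in y; find its integer roots y ∈ {−4, ..., 4}, then test f_x and f at those candidates.
  x = -4: f_y(-4, y) = 4*y - 7; no integer root y with |y| ≤ 4.
  x = -3: f_y(-3, y) = 2*y - 4; vanishes at y ∈ {2}. (-3, 2): f_x = 0, f = 0 — SINGULAR.
  x = -2: f_y(-2, y) = 1; no integer root y with |y| ≤ 4.
  x = -1: f_y(-1, y) = 8 - 2*y; vanishes at y ∈ {4}. (-1, 4): f_x = 12 ≠ 0.
  x = 0: f_y(0, y) = 17 - 4*y; no integer root y with |y| ≤ 4.
  x = 1: f_y(1, y) = 28 - 6*y; no integer root y with |y| ≤ 4.
  x = 2: f_y(2, y) = 41 - 8*y; no integer root y with |y| ≤ 4.
  x = 3: f_y(3, y) = 56 - 10*y; no integer root y with |y| ≤ 4.
  x = 4: f_y(4, y) = 73 - 12*y; no integer root y with |y| ≤ 4.
Only singular point on the grid: (-3, 2).
Classify: substitute x = -3 + u, y = 2 + v and expand: f = u**3 + u**2*v - u**2 - u*v**2 + v**2.
No constant or linear terms (consistent with a singular point). Quadratic part: -u**2 + v**2. Cubic part: u**3 + u**2*v - u*v**2.
The quadratic part v**2 - u**2 = (v − u)(v + u) splits into two distinct linear factors, so there are two distinct tangent lines y − 2 = ±(x − -3) — this is a node (ordinary double point).
Classification: node.


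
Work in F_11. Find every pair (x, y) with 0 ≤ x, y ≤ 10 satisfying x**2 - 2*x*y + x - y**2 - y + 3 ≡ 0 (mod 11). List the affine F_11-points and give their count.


Affine F_11-points: {(5, 0)}; count = 1.

For each of the 121 pairs (x, y) ∈ F_11², evaluate f(x, y) mod 11. Record the zeros.
  x = 0: [0↦3, 1↦1, 2↦8, 3↦2, 4↦5, 5↦6, 6↦5, 7↦2, 8↦8, 9↦1, 10↦3]  zeros at y ∈ ∅
  x = 1: [0↦5, 1↦1, 2↦6, 3↦9, 4↦10, 5↦9, 6↦6, 7↦1, 8↦5, 9↦7, 10↦7]  zeros at y ∈ ∅
  x = 2: [0↦9, 1↦3, 2↦6, 3↦7, 4↦6, 5↦3, 6↦9, 7↦2, 8↦4, 9↦4, 10↦2]  zeros at y ∈ ∅
  x = 3: [0↦4, 1↦7, 2↦8, 3↦7, 4↦4, 5↦10, 6↦3, 7↦5, 8↦5, 9↦3, 10↦10]  zeros at y ∈ ∅
  x = 4: [0↦1, 1↦2, 2↦1, 3↦9, 4↦4, 5↦8, 6↦10, 7↦10, 8↦8, 9↦4, 10↦9]  zeros at y ∈ ∅
  x = 5: [0↦0, 1↦10, 2↦7, 3↦2, 4↦6, 5↦8, 6↦8, 7↦6, 8↦2, 9↦7, 10↦10]  zeros at y ∈ {0}
  x = 6: [0↦1, 1↦9, 2↦4, 3↦8, 4↦10, 5↦10, 6↦8, 7↦4, 8↦9, 9↦1, 10↦2]  zeros at y ∈ ∅
  x = 7: [0↦4, 1↦10, 2↦3, 3↦5, 4↦5, 5↦3, 6↦10, 7↦4, 8↦7, 9↦8, 10↦7]  zeros at y ∈ ∅
  x = 8: [0↦9, 1↦2, 2↦4, 3↦4, 4↦2, 5↦9, 6↦3, 7↦6, 8↦7, 9↦6, 10↦3]  zeros at y ∈ ∅
  x = 9: [0↦5, 1↦7, 2↦7, 3↦5, 4↦1, 5↦6, 6↦9, 7↦10, 8↦9, 9↦6, 10↦1]  zeros at y ∈ ∅
  x = 10: [0↦3, 1↦3, 2↦1, 3↦8, 4↦2, 5↦5, 6↦6, 7↦5, 8↦2, 9↦8, 10↦1]  zeros at y ∈ ∅
Collecting zeros: affine points = {(5, 0)}.
Total count |C(F_11)_aff| = 1.


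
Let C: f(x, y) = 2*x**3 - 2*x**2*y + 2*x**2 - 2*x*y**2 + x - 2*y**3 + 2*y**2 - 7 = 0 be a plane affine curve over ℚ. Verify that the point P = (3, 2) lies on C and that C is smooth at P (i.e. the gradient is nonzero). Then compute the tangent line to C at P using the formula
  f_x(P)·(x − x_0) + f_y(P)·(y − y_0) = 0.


Tangent line at P: 35*x - 58*y + 11 = 0.

Step 1: f(3, 2) = 0, so P lies on C.
Step 2: partial derivatives
  f_x(x, y) = 6*x**2 - 4*x*y + 4*x - 2*y**2 + 1, f_y(x, y) = -2*x**2 - 4*x*y - 6*y**2 + 4*y.
  f_x(P) = 35, f_y(P) = -58 (gradient nonzero, so P is smooth).
Step 3: tangent line at P: 35·(x − 3) + -58·(y − 2) = 0.
Expanding: 35*x - 58*y + 11 = 0.


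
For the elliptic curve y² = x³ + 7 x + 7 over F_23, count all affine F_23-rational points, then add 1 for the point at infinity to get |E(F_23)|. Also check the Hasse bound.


Affine points = {(2, 11), (2, 12), (3, 3), (3, 20), (5, 11), (5, 12), (6, 9), (6, 14), (7, 10), (7, 13), (8, 0), (11, 9), (11, 14), (12, 5), (12, 18), (13, 8), (13, 15), (16, 11), (16, 12), (17, 5), (17, 18), (18, 10), (18, 13), (21, 10), (21, 13)}; affine count = 25; |E(F_23)| = 26.

Discriminant check: Δ ∝ 4a³ + 27b² = 4·7³ + 27·7² = 4·343 + 27·49 ≡ 4 (mod 23). Nonzero ⇒ E is nonsingular.
For each x ∈ F_23, compute rhs = x³ + 7·x + 7 mod 23, then count y ∈ F_23 with y² ≡ rhs.
  x = 0: rhs = 7, matching y values: none (0 points).
  x = 1: rhs = 15, matching y values: none (0 points).
  x = 2: rhs = 6, matching y values: 11, 12 (2 points).
  x = 3: rhs = 9, matching y values: 3, 20 (2 points).
  x = 4: rhs = 7, matching y values: none (0 points).
  x = 5: rhs = 6, matching y values: 11, 12 (2 points).
  x = 6: rhs = 12, matching y values: 9, 14 (2 points).
  x = 7: rhs = 8, matching y values: 10, 13 (2 points).
  x = 8: rhs = 0, matching y values: 0 (1 points).
  x = 9: rhs = 17, matching y values: none (0 points).
  x = 10: rhs = 19, matching y values: none (0 points).
  x = 11: rhs = 12, matching y values: 9, 14 (2 points).
  x = 12: rhs = 2, matching y values: 5, 18 (2 points).
  x = 13: rhs = 18, matching y values: 8, 15 (2 points).
  x = 14: rhs = 20, matching y values: none (0 points).
  x = 15: rhs = 14, matching y values: none (0 points).
  x = 16: rhs = 6, matching y values: 11, 12 (2 points).
  x = 17: rhs = 2, matching y values: 5, 18 (2 points).
  x = 18: rhs = 8, matching y values: 10, 13 (2 points).
  x = 19: rhs = 7, matching y values: none (0 points).
  x = 20: rhs = 5, matching y values: none (0 points).
  x = 21: rhs = 8, matching y values: 10, 13 (2 points).
  x = 22: rhs = 22, matching y values: none (0 points).
Total affine count: 25.
Full point count |E(F_23)| = 25 + 1 = 26.
Hasse bound: |26 − (23+1)| = |2| = 2 ≤ 2√23 ≈ 9.5917 ✓.


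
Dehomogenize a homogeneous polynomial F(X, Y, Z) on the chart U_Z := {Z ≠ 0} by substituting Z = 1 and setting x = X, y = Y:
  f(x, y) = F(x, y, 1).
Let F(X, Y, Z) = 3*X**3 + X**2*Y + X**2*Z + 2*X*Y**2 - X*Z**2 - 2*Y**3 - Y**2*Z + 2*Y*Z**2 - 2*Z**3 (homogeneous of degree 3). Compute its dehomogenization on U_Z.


f(x, y) = 3*x**3 + x**2*y + x**2 + 2*x*y**2 - x - 2*y**3 - y**2 + 2*y - 2

On U_Z we set Z = 1. Each monomial c·X^i·Y^j·Z^k in F becomes c·x^i·y^j·1^k = c·x^i·y^j.
Substituting Z = 1: F(X, Y, 1) = 3*x**3 + x**2*y + x**2 + 2*x*y**2 - x - 2*y**3 - y**2 + 2*y - 2.
Note: deg(f) ≤ deg(F) = 3; strict inequality happens when F is divisible by Z (lost terms).


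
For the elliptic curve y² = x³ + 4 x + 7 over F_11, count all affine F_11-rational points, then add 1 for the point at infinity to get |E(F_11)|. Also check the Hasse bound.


Affine points = {(1, 1), (1, 10), (2, 1), (2, 10), (5, 3), (5, 8), (6, 4), (6, 7), (7, 2), (7, 9), (8, 1), (8, 10)}; affine count = 12; |E(F_11)| = 13.

Discriminant check: Δ ∝ 4a³ + 27b² = 4·4³ + 27·7² = 4·64 + 27·49 ≡ 6 (mod 11). Nonzero ⇒ E is nonsingular.
For each x ∈ F_11, compute rhs = x³ + 4·x + 7 mod 11, then count y ∈ F_11 with y² ≡ rhs.
  x = 0: rhs = 7, matching y values: none (0 points).
  x = 1: rhs = 1, matching y values: 1, 10 (2 points).
  x = 2: rhs = 1, matching y values: 1, 10 (2 points).
  x = 3: rhs = 2, matching y values: none (0 points).
  x = 4: rhs = 10, matching y values: none (0 points).
  x = 5: rhs = 9, matching y values: 3, 8 (2 points).
  x = 6: rhs = 5, matching y values: 4, 7 (2 points).
  x = 7: rhs = 4, matching y values: 2, 9 (2 points).
  x = 8: rhs = 1, matching y values: 1, 10 (2 points).
  x = 9: rhs = 2, matching y values: none (0 points).
  x = 10: rhs = 2, matching y values: none (0 points).
Total affine count: 12.
Full point count |E(F_11)| = 12 + 1 = 13.
Hasse bound: |13 − (11+1)| = |1| = 1 ≤ 2√11 ≈ 6.6332 ✓.


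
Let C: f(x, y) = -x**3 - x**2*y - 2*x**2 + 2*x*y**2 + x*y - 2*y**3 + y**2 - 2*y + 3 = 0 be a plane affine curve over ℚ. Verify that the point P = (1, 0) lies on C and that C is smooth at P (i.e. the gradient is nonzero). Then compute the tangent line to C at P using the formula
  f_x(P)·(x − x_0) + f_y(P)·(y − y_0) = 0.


Tangent line at P: -7*x - 2*y + 7 = 0.

Step 1: f(1, 0) = 0, so P lies on C.
Step 2: partial derivatives
  f_x(x, y) = -3*x**2 - 2*x*y - 4*x + 2*y**2 + y, f_y(x, y) = -x**2 + 4*x*y + x - 6*y**2 + 2*y - 2.
  f_x(P) = -7, f_y(P) = -2 (gradient nonzero, so P is smooth).
Step 3: tangent line at P: -7·(x − 1) + -2·(y − 0) = 0.
Expanding: -7*x - 2*y + 7 = 0.


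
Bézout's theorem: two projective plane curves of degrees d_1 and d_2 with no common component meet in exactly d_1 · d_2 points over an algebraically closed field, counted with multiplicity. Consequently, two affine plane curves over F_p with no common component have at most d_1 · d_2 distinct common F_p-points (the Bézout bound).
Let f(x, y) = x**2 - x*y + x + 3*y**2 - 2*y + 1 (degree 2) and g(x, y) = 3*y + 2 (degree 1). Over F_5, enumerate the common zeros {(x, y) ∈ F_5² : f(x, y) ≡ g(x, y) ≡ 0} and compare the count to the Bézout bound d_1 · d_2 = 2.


Common zeros: ∅; count = 0; Bézout bound = 2.

deg(f) = 2, deg(g) = 1, so Bézout bound = 2.
Scan x ∈ F_5. For each x, list the y ∈ F_5 with f(x, y) ≡ 0 and those with g(x, y) ≡ 0 (mod 5); the common zeros in that column are the intersection.
  x = 0: f ≡ 0 at y ∈ ∅; g ≡ 0 at y ∈ {1}; common: ∅.
  x = 1: f ≡ 0 at y ∈ ∅; g ≡ 0 at y ∈ {1}; common: ∅.
  x = 2: f ≡ 0 at y ∈ ∅; g ≡ 0 at y ∈ {1}; common: ∅.
  x = 3: f ≡ 0 at y ∈ {2, 3}; g ≡ 0 at y ∈ {1}; common: ∅.
  x = 4: f ≡ 0 at y ∈ {3, 4}; g ≡ 0 at y ∈ {1}; common: ∅.
Collecting: common zeros = ∅, so the count is 0.
Comparison with the Bézout bound: 0 ≤ 2 = deg(f)·deg(g), as expected for curves with no common component (the affine F_5-count falls short of the bound because intersections may lie at infinity, over extension fields, or carry multiplicity).


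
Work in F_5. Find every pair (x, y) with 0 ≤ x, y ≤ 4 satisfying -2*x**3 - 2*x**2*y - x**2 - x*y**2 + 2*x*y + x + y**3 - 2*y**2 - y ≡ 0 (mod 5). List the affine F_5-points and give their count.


Affine F_5-points: {(0, 0), (1, 1), (1, 3), (1, 4), (3, 0), (4, 0), (4, 1)}; count = 7.

For each of the 25 pairs (x, y) ∈ F_5², evaluate f(x, y) mod 5. Record the zeros.
  x = 0: [0↦0, 1↦3, 2↦3, 3↦1, 4↦3]  zeros at y ∈ {0}
  x = 1: [0↦3, 1↦0, 2↦2, 3↦0, 4↦0]  zeros at y ∈ {1, 3, 4}
  x = 2: [0↦2, 1↦4, 2↦4, 3↦3, 4↦2]  zeros at y ∈ ∅
  x = 3: [0↦0, 1↦3, 2↦2, 3↦3, 4↦2]  zeros at y ∈ {0}
  x = 4: [0↦0, 1↦0, 2↦4, 3↦3, 4↦3]  zeros at y ∈ {0, 1}
Collecting zeros: affine points = {(0, 0), (1, 1), (1, 3), (1, 4), (3, 0), (4, 0), (4, 1)}.
Total count |C(F_5)_aff| = 7.


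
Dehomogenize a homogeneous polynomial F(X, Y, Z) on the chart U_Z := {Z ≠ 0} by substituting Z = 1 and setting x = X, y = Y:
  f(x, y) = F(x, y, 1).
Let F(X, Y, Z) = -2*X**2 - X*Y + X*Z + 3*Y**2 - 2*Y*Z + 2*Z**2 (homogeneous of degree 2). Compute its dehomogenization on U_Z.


f(x, y) = -2*x**2 - x*y + x + 3*y**2 - 2*y + 2

On U_Z we set Z = 1. Each monomial c·X^i·Y^j·Z^k in F becomes c·x^i·y^j·1^k = c·x^i·y^j.
Substituting Z = 1: F(X, Y, 1) = -2*x**2 - x*y + x + 3*y**2 - 2*y + 2.
Note: deg(f) ≤ deg(F) = 2; strict inequality happens when F is divisible by Z (lost terms).


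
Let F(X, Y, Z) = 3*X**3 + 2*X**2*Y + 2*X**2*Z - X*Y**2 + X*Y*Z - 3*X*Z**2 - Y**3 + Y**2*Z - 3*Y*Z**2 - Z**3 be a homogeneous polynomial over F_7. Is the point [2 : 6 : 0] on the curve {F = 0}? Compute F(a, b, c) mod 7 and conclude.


F(2,6,0) ≡ 1 (mod 7); P is NOT on the curve.

Evaluate F(2, 6, 0) term-by-term (mod 7).
  3*X**3 ↦ 3·8·1·1 = 24
  2*X**2*Y ↦ 2·4·6·1 = 48
  2*X**2*Z ↦ 2·4·1·0 = 0
  -X*Y**2 ↦ -1·2·36·1 = -72
  X*Y*Z ↦ 1·2·6·0 = 0
  -3*X*Z**2 ↦ -3·2·1·0 = 0
  -Y**3 ↦ -1·1·216·1 = -216
  Y**2*Z ↦ 1·1·36·0 = 0
  -3*Y*Z**2 ↦ -3·1·6·0 = 0
  -Z**3 ↦ -1·1·1·0 = 0
Sum: F(2, 6, 0) = (24) + (48) + (0) + (-72) + (0) + (0) + (-216) + (0) + (0) + (0) = -216.
Reducing mod 7: -216 ≡ 1 (mod 7).
Since F(a, b, c) ≡ 1 ≠ 0 (mod 7), P does NOT lie on the curve.


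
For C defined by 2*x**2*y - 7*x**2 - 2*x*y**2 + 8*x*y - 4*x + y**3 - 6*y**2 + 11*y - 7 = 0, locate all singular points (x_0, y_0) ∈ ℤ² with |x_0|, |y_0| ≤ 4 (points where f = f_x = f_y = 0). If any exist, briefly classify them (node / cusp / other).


Singular points: {(1, 3)}; classification: node.

Compute partial derivatives:
  f_x = 4*x*y - 14*x - 2*y**2 + 8*y - 4.
  f_y = 2*x**2 - 4*x*y + 8*x + 3*y**2 - 12*y + 11.
Scan x_0 ∈ {−4, ..., 4}. For each x_0, f_y(x_0, y) is a polynomial in y; find its integer roots y ∈ {−4, ..., 4}, then test f_x and f at those candidates.
  x = -4: f_y(-4, y) = 3*y**2 + 4*y + 11; no integer root y with |y| ≤ 4.
  x = -3: f_y(-3, y) = 3*y**2 + 5; no integer root y with |y| ≤ 4.
  x = -2: f_y(-2, y) = 3*y**2 - 4*y + 3; no integer root y with |y| ≤ 4.
  x = -1: f_y(-1, y) = 3*y**2 - 8*y + 5; vanishes at y ∈ {1}. (-1, 1): f_x = 12 ≠ 0.
  x = 0: f_y(0, y) = 3*y**2 - 12*y + 11; no integer root y with |y| ≤ 4.
  x = 1: f_y(1, y) = 3*y**2 - 16*y + 21; vanishes at y ∈ {3}. (1, 3): f_x = 0, f = 0 — SINGULAR.
  x = 2: f_y(2, y) = 3*y**2 - 20*y + 35; no integer root y with |y| ≤ 4.
  x = 3: f_y(3, y) = 3*y**2 - 24*y + 53; no integer root y with |y| ≤ 4.
  x = 4: f_y(4, y) = 3*y**2 - 28*y + 75; no integer root y with |y| ≤ 4.
Only singular point on the grid: (1, 3).
Classify: substitute x = 1 + u, y = 3 + v and expand: f = 2*u**2*v - u**2 - 2*u*v**2 + v**3 + v**2.
No constant or linear terms (consistent with a singular point). Quadratic part: -u**2 + v**2. Cubic part: 2*u**2*v - 2*u*v**2 + v**3.
The quadratic part v**2 - u**2 = (v − u)(v + u) splits into two distinct linear factors, so there are two distinct tangent lines y − 3 = ±(x − 1) — this is a node (ordinary double point).
Classification: node.


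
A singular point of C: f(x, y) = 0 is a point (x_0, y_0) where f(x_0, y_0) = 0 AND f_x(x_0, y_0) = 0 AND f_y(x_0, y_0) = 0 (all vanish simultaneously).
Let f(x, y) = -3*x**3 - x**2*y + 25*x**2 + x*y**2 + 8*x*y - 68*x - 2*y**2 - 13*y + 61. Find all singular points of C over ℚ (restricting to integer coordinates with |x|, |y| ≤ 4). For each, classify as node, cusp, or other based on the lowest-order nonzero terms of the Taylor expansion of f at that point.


Singular points: {(3, -1)}; classification: node.

Compute partial derivatives:
  f_x = -9*x**2 - 2*x*y + 50*x + y**2 + 8*y - 68.
  f_y = -x**2 + 2*x*y + 8*x - 4*y - 13.
Scan x_0 ∈ {−4, ..., 4}. For each x_0, f_y(x_0, y) is a polynomial in y; find its integer roots y ∈ {−4, ..., 4}, then test f_x and f at those candidates.
  x = -4: f_y(-4, y) = -12*y - 61; no integer root y with |y| ≤ 4.
  x = -3: f_y(-3, y) = -10*y - 46; no integer root y with |y| ≤ 4.
  x = -2: f_y(-2, y) = -8*y - 33; no integer root y with |y| ≤ 4.
  x = -1: f_y(-1, y) = -6*y - 22; no integer root y with |y| ≤ 4.
  x = 0: f_y(0, y) = -4*y - 13; no integer root y with |y| ≤ 4.
  x = 1: f_y(1, y) = -2*y - 6; vanishes at y ∈ {-3}. (1, -3): f_x = -36 ≠ 0.
  x = 2: f_y(2, y) = -1; no integer root y with |y| ≤ 4.
  x = 3: f_y(3, y) = 2*y + 2; vanishes at y ∈ {-1}. (3, -1): f_x = 0, f = 0 — SINGULAR.
  x = 4: f_y(4, y) = 4*y + 3; no integer root y with |y| ≤ 4.
Only singular point on the grid: (3, -1).
Classify: substitute x = 3 + u, y = -1 + v and expand: f = -3*u**3 - u**2*v - u**2 + u*v**2 + v**2.
No constant or linear terms (consistent with a singular point). Quadratic part: -u**2 + v**2. Cubic part: -3*u**3 - u**2*v + u*v**2.
The quadratic part v**2 - u**2 = (v − u)(v + u) splits into two distinct linear factors, so there are two distinct tangent lines y − -1 = ±(x − 3) — this is a node (ordinary double point).
Classification: node.


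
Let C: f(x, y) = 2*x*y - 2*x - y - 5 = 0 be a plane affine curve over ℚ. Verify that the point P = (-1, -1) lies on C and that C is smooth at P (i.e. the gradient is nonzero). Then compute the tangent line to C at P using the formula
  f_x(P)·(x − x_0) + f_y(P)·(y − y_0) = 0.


Tangent line at P: -4*x - 3*y - 7 = 0.

Step 1: f(-1, -1) = 0, so P lies on C.
Step 2: partial derivatives
  f_x(x, y) = 2*y - 2, f_y(x, y) = 2*x - 1.
  f_x(P) = -4, f_y(P) = -3 (gradient nonzero, so P is smooth).
Step 3: tangent line at P: -4·(x − -1) + -3·(y − -1) = 0.
Expanding: -4*x - 3*y - 7 = 0.


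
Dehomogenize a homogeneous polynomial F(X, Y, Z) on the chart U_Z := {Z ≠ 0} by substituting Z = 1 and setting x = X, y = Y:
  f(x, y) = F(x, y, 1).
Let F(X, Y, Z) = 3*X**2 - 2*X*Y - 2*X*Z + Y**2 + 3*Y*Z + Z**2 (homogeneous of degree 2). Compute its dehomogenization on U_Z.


f(x, y) = 3*x**2 - 2*x*y - 2*x + y**2 + 3*y + 1

On U_Z we set Z = 1. Each monomial c·X^i·Y^j·Z^k in F becomes c·x^i·y^j·1^k = c·x^i·y^j.
Substituting Z = 1: F(X, Y, 1) = 3*x**2 - 2*x*y - 2*x + y**2 + 3*y + 1.
Note: deg(f) ≤ deg(F) = 2; strict inequality happens when F is divisible by Z (lost terms).


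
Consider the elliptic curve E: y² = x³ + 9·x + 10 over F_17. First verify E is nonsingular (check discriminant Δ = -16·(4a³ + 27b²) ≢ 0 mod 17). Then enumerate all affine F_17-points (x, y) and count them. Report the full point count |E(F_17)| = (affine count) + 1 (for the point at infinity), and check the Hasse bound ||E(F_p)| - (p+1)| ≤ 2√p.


Affine points = {(2, 6), (2, 11), (3, 8), (3, 9), (4, 5), (4, 12), (6, 5), (6, 12), (7, 5), (7, 12), (8, 4), (8, 13), (9, 2), (9, 15), (15, 1), (15, 16), (16, 0)}; affine count = 17; |E(F_17)| = 18.

Discriminant check: Δ ∝ 4a³ + 27b² = 4·9³ + 27·10² = 4·729 + 27·100 ≡ 6 (mod 17). Nonzero ⇒ E is nonsingular.
For each x ∈ F_17, compute rhs = x³ + 9·x + 10 mod 17, then count y ∈ F_17 with y² ≡ rhs.
  x = 0: rhs = 10, matching y values: none (0 points).
  x = 1: rhs = 3, matching y values: none (0 points).
  x = 2: rhs = 2, matching y values: 6, 11 (2 points).
  x = 3: rhs = 13, matching y values: 8, 9 (2 points).
  x = 4: rhs = 8, matching y values: 5, 12 (2 points).
  x = 5: rhs = 10, matching y values: none (0 points).
  x = 6: rhs = 8, matching y values: 5, 12 (2 points).
  x = 7: rhs = 8, matching y values: 5, 12 (2 points).
  x = 8: rhs = 16, matching y values: 4, 13 (2 points).
  x = 9: rhs = 4, matching y values: 2, 15 (2 points).
  x = 10: rhs = 12, matching y values: none (0 points).
  x = 11: rhs = 12, matching y values: none (0 points).
  x = 12: rhs = 10, matching y values: none (0 points).
  x = 13: rhs = 12, matching y values: none (0 points).
  x = 14: rhs = 7, matching y values: none (0 points).
  x = 15: rhs = 1, matching y values: 1, 16 (2 points).
  x = 16: rhs = 0, matching y values: 0 (1 points).
Total affine count: 17.
Full point count |E(F_17)| = 17 + 1 = 18.
Hasse bound: |18 − (17+1)| = |0| = 0 ≤ 2√17 ≈ 8.2462 ✓.


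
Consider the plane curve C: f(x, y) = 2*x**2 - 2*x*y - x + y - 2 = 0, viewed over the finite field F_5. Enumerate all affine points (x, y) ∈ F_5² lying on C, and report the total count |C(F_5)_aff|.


Affine F_5-points: {(0, 2), (1, 4), (2, 3), (4, 3)}; count = 4.

For each of the 25 pairs (x, y) ∈ F_5², evaluate f(x, y) mod 5. Record the zeros.
  x = 0: [0↦3, 1↦4, 2↦0, 3↦1, 4↦2]  zeros at y ∈ {2}
  x = 1: [0↦4, 1↦3, 2↦2, 3↦1, 4↦0]  zeros at y ∈ {4}
  x = 2: [0↦4, 1↦1, 2↦3, 3↦0, 4↦2]  zeros at y ∈ {3}
  x = 3: [0↦3, 1↦3, 2↦3, 3↦3, 4↦3]  zeros at y ∈ ∅
  x = 4: [0↦1, 1↦4, 2↦2, 3↦0, 4↦3]  zeros at y ∈ {3}
Collecting zeros: affine points = {(0, 2), (1, 4), (2, 3), (4, 3)}.
Total count |C(F_5)_aff| = 4.


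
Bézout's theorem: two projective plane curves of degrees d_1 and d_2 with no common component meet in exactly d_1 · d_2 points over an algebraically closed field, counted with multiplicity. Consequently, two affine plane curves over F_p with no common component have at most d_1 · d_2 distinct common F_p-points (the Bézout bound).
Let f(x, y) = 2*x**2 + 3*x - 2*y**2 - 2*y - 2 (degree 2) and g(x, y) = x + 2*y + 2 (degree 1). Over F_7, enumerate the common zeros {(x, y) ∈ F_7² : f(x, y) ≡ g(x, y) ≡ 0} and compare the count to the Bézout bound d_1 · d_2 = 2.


Common zeros: {(3, 1), (5, 0)}; count = 2; Bézout bound = 2.

deg(f) = 2, deg(g) = 1, so Bézout bound = 2.
Scan x ∈ F_7. For each x, list the y ∈ F_7 with f(x, y) ≡ 0 and those with g(x, y) ≡ 0 (mod 7); the common zeros in that column are the intersection.
  x = 0: f ≡ 0 at y ∈ {2, 4}; g ≡ 0 at y ∈ {6}; common: ∅.
  x = 1: f ≡ 0 at y ∈ {3}; g ≡ 0 at y ∈ {2}; common: ∅.
  x = 2: f ≡ 0 at y ∈ {2, 4}; g ≡ 0 at y ∈ {5}; common: ∅.
  x = 3: f ≡ 0 at y ∈ {1, 5}; g ≡ 0 at y ∈ {1}; common: {1}.
  x = 4: f ≡ 0 at y ∈ {0, 6}; g ≡ 0 at y ∈ {4}; common: ∅.
  x = 5: f ≡ 0 at y ∈ {0, 6}; g ≡ 0 at y ∈ {0}; common: {0}.
  x = 6: f ≡ 0 at y ∈ {1, 5}; g ≡ 0 at y ∈ {3}; common: ∅.
Collecting: common zeros = {(3, 1), (5, 0)}, so the count is 2.
Comparison with the Bézout bound: 2 ≤ 2 = deg(f)·deg(g), as expected for curves with no common component (the bound is attained).
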